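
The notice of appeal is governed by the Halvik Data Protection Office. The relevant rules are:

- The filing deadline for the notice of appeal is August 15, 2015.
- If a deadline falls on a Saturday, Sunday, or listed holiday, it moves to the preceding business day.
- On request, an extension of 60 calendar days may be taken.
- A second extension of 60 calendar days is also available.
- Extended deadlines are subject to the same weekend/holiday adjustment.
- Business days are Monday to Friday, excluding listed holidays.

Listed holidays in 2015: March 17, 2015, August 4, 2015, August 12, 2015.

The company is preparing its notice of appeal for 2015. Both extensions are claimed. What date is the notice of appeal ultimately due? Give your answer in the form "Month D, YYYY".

The statutory due date is August 15, 2015.
August 15, 2015 is a Saturday; the preceding business day is August 14, 2015 (Friday).
With the 60-day extension, August 14, 2015 becomes October 13, 2015.
Since October 13, 2015 is a Tuesday and not a holiday, the date is unchanged.
Add the 60 calendar-day extension to October 13, 2015: December 12, 2015.
December 12, 2015 is a Saturday; the preceding business day is December 11, 2015 (Friday).
Deadline: December 11, 2015.

December 11, 2015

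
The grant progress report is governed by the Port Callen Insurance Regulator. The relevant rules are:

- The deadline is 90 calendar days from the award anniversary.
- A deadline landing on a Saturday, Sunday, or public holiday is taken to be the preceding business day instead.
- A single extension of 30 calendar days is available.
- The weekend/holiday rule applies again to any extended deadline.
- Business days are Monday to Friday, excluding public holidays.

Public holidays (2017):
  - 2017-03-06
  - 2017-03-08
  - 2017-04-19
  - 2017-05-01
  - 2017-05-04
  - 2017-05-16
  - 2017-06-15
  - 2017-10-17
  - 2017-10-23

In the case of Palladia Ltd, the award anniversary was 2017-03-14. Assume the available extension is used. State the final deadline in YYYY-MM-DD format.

2017-07-12

From 2017-03-14, 90 calendar days later is 2017-06-12.
2017-06-12 is a Monday and not a listed holiday, so it stands.
Add the 30 calendar-day extension to 2017-06-12: 2017-07-12.
2017-07-12 (Wednesday) is already a business day.
Final deadline: 2017-07-12.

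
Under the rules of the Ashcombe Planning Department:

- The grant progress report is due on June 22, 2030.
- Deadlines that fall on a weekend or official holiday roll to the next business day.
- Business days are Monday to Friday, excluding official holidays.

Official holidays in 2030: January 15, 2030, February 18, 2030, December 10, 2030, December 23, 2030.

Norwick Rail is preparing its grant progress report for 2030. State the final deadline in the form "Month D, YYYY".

The stated deadline is June 22, 2030.
June 22, 2030 is a Saturday; the next business day is June 24, 2030 (Monday).
Deadline: June 24, 2030.

June 24, 2030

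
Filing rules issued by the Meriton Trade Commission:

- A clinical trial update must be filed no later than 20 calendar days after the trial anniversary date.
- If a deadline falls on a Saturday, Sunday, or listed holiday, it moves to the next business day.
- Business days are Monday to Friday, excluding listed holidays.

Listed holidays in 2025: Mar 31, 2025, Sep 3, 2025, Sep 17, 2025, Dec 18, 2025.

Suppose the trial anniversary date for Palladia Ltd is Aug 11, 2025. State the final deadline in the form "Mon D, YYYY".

From Aug 11, 2025, 20 calendar days later is Aug 31, 2025.
Because Aug 31, 2025 is a Sunday, the deadline becomes Sep 1, 2025 (Monday).
Deadline: Sep 1, 2025.

Sep 1, 2025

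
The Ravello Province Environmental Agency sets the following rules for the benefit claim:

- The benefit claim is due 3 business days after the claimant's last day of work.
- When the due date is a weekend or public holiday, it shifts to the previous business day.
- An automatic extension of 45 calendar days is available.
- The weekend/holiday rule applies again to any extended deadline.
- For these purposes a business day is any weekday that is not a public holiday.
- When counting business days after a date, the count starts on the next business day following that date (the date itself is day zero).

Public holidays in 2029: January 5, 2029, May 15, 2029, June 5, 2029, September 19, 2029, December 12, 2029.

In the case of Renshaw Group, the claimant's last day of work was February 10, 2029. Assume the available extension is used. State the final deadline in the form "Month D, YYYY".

3 business days after February 10, 2029, excluding weekends and holidays, is February 14, 2029.
February 14, 2029 is a Wednesday and not a listed holiday, so it stands.
Add the 45 calendar-day extension to February 14, 2029: March 31, 2029.
March 31, 2029 is a Saturday; the preceding business day is March 30, 2029 (Friday).
Deadline: March 30, 2029.

March 30, 2029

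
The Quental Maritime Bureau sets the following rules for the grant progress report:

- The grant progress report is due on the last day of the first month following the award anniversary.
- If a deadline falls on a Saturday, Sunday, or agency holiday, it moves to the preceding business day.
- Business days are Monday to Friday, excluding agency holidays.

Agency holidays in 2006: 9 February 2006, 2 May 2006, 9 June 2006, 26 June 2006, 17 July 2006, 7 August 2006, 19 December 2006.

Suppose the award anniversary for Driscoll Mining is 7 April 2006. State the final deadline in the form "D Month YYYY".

31 May 2006

The first month after 7 April 2006 is May 2006, whose last day is 31 May 2006.
31 May 2006 (Wednesday) is already a business day.
The final due date is 31 May 2006.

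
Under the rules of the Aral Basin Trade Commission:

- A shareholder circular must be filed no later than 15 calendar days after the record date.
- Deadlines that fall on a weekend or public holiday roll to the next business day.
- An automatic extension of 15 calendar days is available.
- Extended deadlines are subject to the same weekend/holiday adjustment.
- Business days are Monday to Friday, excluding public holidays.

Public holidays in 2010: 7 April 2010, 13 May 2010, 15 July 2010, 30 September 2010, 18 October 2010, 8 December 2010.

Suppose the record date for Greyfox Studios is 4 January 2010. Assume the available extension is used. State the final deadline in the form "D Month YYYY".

3 February 2010

Adding 15 calendar days to 4 January 2010 gives 19 January 2010.
19 January 2010 is a Tuesday and not a listed holiday, so it stands.
Applying the 15-calendar-day extension: 19 January 2010 + 15 days = 3 February 2010.
3 February 2010 is a Wednesday and not a listed holiday, so it stands.
So the filing is due 3 February 2010.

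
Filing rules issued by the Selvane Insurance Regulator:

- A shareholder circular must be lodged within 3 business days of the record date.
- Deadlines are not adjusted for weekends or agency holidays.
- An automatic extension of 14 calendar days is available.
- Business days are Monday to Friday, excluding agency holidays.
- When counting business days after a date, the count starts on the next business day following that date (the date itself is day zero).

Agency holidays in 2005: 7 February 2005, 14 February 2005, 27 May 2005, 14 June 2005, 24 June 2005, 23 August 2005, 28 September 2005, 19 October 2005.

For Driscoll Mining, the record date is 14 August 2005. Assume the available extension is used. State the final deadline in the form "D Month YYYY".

31 August 2005

Starting the day after 14 August 2005 and counting 3 business days lands on 17 August 2005.
17 August 2005 falls on a Wednesday. The rules make no weekend/holiday allowance, so it remains 17 August 2005.
With the 14-day extension, 17 August 2005 becomes 31 August 2005.
31 August 2005 falls on a Wednesday. The rules make no weekend/holiday allowance, so it remains 31 August 2005.
So the filing is due 31 August 2005.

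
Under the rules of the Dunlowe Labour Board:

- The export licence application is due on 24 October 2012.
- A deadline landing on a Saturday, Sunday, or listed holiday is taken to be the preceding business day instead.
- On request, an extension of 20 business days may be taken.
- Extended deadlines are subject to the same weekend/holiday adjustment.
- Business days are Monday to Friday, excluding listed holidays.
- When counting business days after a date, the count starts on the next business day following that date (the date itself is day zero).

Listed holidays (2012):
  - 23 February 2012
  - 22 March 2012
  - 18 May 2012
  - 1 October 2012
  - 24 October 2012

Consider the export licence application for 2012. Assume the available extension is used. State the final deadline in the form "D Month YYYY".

21 November 2012

The statutory due date is 24 October 2012.
24 October 2012 falls on a listed holiday. Rolling to the preceding business day gives 23 October 2012, a Tuesday.
Counting 20 further business days from 23 October 2012 reaches 21 November 2012.
Since 21 November 2012 is a Wednesday and not a holiday, the date is unchanged.
So the filing is due 21 November 2012.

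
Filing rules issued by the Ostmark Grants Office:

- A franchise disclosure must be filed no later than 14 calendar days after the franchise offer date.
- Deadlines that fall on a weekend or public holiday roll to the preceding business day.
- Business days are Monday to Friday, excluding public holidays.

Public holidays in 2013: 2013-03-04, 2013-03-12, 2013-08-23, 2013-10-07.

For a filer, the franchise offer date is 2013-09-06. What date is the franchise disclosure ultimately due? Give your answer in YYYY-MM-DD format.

Adding 14 calendar days to 2013-09-06 gives 2013-09-20.
2013-09-20 is a Friday and not a listed holiday, so it stands.
Final deadline: 2013-09-20.

2013-09-20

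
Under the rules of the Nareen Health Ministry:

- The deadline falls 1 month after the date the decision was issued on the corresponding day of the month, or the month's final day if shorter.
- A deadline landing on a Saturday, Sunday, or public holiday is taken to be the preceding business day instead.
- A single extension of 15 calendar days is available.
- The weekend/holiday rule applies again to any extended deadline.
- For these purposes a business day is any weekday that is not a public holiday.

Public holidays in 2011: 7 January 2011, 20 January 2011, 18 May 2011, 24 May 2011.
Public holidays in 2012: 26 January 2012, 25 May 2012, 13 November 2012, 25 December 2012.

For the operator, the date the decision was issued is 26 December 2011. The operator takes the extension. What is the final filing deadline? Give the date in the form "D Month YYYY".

Moving 1 month forward from 26 December 2011 on the corresponding day gives 26 January 2012.
26 January 2012 falls on a listed holiday. Rolling to the preceding business day gives 25 January 2012, a Wednesday.
The 15-calendar-day extension moves the deadline from 25 January 2012 to 9 February 2012.
9 February 2012 falls on a Thursday, which is a business day, so no adjustment is needed.
The final due date is 9 February 2012.

9 February 2012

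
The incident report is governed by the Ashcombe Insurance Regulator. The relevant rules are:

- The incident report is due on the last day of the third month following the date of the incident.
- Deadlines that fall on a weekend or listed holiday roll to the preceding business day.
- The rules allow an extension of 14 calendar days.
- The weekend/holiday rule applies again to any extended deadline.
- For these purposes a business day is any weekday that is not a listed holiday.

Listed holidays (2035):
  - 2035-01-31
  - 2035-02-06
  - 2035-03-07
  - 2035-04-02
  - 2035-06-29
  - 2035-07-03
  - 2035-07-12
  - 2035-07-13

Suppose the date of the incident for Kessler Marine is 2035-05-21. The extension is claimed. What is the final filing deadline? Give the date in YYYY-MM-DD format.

3 months after 2035-05-21 falls in August 2035; the last day of that month is 2035-08-31.
2035-08-31 falls on a Friday, which is a business day, so no adjustment is needed.
The 14-calendar-day extension moves the deadline from 2035-08-31 to 2035-09-14.
2035-09-14 falls on a Friday, which is a business day, so no adjustment is needed.
Deadline: 2035-09-14.

2035-09-14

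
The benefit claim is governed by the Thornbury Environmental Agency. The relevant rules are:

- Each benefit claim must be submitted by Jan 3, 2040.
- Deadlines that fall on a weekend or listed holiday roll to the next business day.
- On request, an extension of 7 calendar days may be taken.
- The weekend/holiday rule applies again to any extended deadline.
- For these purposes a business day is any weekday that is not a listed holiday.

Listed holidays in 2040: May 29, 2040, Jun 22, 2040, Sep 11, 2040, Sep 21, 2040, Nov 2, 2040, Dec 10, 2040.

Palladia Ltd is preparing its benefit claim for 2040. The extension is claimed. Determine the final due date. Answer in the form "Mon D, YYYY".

The stated deadline is Jan 3, 2040.
Jan 3, 2040 falls on a Tuesday, which is a business day, so no adjustment is needed.
The 7-calendar-day extension moves the deadline from Jan 3, 2040 to Jan 10, 2040.
Jan 10, 2040 falls on a Tuesday, which is a business day, so no adjustment is needed.
The final due date is Jan 10, 2040.

Jan 10, 2040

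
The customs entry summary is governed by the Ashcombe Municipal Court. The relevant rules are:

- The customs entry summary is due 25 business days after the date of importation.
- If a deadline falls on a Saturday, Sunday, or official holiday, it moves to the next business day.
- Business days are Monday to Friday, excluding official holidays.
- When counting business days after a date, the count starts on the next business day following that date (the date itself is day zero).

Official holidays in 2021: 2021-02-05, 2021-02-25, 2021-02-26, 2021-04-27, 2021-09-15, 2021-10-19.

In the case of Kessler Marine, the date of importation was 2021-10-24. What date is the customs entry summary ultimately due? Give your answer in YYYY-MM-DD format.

25 business days after 2021-10-24, excluding weekends and holidays, is 2021-11-26.
2021-11-26 (Friday) is already a business day.
Final deadline: 2021-11-26.

2021-11-26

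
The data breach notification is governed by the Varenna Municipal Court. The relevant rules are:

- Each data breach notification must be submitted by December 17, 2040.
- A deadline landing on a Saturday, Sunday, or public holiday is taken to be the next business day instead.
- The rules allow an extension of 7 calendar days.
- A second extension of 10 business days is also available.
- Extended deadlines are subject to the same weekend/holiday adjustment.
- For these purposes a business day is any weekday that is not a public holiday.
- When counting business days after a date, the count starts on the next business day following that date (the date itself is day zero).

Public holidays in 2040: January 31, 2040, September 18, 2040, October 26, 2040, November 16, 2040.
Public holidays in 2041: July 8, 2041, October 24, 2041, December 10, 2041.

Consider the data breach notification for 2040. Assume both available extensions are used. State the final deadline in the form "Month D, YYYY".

January 7, 2041

Start from the fixed due date, December 17, 2040.
Since December 17, 2040 is a Monday and not a holiday, the date is unchanged.
With the 7-day extension, December 17, 2040 becomes December 24, 2040.
Since December 24, 2040 is a Monday and not a holiday, the date is unchanged.
Applying the 10-business-day extension: 10 business days after December 24, 2040 is January 7, 2041.
Since January 7, 2041 is a Monday and not a holiday, the date is unchanged.
So the filing is due January 7, 2041.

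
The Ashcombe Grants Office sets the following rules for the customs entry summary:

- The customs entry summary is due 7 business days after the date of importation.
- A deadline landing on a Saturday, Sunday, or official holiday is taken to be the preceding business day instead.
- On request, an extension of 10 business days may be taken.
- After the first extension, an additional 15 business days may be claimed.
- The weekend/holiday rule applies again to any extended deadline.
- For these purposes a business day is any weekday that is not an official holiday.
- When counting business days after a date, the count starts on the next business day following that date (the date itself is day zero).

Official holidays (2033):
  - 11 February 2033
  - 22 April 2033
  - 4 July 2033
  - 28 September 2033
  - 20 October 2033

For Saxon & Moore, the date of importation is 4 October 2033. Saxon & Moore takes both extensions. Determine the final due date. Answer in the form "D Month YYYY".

Counting 7 business days after 4 October 2033 (skipping weekends and listed holidays) reaches 13 October 2033.
13 October 2033 falls on a Thursday, which is a business day, so no adjustment is needed.
Applying the 10-business-day extension: 10 business days after 13 October 2033 is 28 October 2033.
Since 28 October 2033 is a Friday and not a holiday, the date is unchanged.
The 15-business-day extension runs from 28 October 2033 to 18 November 2033.
Since 18 November 2033 is a Friday and not a holiday, the date is unchanged.
Deadline: 18 November 2033.

18 November 2033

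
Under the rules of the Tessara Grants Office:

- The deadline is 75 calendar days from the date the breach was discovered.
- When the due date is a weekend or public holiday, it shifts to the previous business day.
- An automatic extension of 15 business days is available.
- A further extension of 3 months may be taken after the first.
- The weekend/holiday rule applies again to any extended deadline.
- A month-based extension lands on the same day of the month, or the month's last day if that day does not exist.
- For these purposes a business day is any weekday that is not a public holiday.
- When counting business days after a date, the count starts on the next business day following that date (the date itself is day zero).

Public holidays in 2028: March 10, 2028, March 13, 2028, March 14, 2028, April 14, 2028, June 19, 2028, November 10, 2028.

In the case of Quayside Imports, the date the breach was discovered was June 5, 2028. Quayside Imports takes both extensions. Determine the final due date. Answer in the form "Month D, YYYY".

From June 5, 2028, 75 calendar days later is August 19, 2028.
Because August 19, 2028 is a Saturday, the deadline becomes August 18, 2028 (Friday).
The 15-business-day extension runs from August 18, 2028 to September 8, 2028.
September 8, 2028 is a Friday and not a listed holiday, so it stands.
Applying the 3 months extension: 3 months after September 8, 2028 is December 8, 2028.
December 8, 2028 falls on a Friday, which is a business day, so no adjustment is needed.
Deadline: December 8, 2028.

December 8, 2028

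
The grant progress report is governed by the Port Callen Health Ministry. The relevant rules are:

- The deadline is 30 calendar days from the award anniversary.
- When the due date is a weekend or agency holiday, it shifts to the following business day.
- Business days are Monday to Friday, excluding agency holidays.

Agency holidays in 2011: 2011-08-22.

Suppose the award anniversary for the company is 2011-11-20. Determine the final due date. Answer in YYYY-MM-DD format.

From 2011-11-20, 30 calendar days later is 2011-12-20.
2011-12-20 is a Tuesday and not a listed holiday, so it stands.
Deadline: 2011-12-20.

2011-12-20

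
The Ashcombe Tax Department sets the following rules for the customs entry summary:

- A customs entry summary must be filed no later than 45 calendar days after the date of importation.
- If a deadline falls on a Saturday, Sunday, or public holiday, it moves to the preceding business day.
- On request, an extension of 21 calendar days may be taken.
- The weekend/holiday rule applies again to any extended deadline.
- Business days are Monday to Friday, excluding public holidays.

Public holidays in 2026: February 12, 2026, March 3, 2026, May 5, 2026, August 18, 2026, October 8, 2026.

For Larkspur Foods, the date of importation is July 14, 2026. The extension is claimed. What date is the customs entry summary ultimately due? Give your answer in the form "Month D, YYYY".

September 18, 2026

Adding 45 calendar days to July 14, 2026 gives August 28, 2026.
August 28, 2026 falls on a Friday, which is a business day, so no adjustment is needed.
Applying the 21-calendar-day extension: August 28, 2026 + 21 days = September 18, 2026.
September 18, 2026 (Friday) is already a business day.
Deadline: September 18, 2026.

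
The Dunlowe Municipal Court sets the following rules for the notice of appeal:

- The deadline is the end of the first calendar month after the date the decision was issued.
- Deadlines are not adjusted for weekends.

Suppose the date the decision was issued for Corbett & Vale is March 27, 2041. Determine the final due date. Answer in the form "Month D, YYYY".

April 30, 2041

1 month after March 27, 2041 falls in April 2041; the last day of that month is April 30, 2041.
April 30, 2041 is a Tuesday; no weekend or holiday adjustment applies.
The final due date is April 30, 2041.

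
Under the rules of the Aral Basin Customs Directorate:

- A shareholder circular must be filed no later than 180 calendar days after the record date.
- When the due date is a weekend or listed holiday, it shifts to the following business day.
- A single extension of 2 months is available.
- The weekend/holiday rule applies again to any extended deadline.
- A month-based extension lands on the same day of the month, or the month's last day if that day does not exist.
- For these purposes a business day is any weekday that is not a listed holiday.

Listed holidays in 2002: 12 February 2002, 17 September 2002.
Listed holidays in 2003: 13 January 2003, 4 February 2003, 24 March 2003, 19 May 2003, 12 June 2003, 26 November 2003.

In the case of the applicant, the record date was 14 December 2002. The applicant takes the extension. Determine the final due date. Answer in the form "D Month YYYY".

13 August 2003

From 14 December 2002, 180 calendar days later is 12 June 2003.
Because 12 June 2003 is a listed holiday, the deadline becomes 13 June 2003 (Friday).
Applying the 2 months extension: 2 months after 13 June 2003 is 13 August 2003.
13 August 2003 is a Wednesday and not a listed holiday, so it stands.
The final due date is 13 August 2003.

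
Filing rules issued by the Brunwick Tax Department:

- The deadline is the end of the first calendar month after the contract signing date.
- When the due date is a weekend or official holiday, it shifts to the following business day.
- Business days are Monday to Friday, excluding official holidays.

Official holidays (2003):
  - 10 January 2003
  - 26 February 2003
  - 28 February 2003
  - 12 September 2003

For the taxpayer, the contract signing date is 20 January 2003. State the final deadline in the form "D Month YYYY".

3 March 2003

1 month after 20 January 2003 is February 2003; that month ends on 28 February 2003.
28 February 2003 is a listed holiday; the next business day is 3 March 2003 (Monday).
Final deadline: 3 March 2003.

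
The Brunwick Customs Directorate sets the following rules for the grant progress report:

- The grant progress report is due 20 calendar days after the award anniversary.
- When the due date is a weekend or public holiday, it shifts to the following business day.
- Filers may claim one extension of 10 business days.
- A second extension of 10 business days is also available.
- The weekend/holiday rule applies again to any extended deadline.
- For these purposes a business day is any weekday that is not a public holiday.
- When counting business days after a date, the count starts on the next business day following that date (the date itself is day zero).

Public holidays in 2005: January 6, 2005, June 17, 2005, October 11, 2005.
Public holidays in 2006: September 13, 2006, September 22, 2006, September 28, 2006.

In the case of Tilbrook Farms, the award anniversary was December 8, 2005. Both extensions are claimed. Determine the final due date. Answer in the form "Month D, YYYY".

Adding 20 calendar days to December 8, 2005 gives December 28, 2005.
Since December 28, 2005 is a Wednesday and not a holiday, the date is unchanged.
Applying the 10-business-day extension: 10 business days after December 28, 2005 is January 11, 2006.
January 11, 2006 is a Wednesday and not a listed holiday, so it stands.
The 10-business-day extension runs from January 11, 2006 to January 25, 2006.
January 25, 2006 is a Wednesday and not a listed holiday, so it stands.
So the filing is due January 25, 2006.

January 25, 2006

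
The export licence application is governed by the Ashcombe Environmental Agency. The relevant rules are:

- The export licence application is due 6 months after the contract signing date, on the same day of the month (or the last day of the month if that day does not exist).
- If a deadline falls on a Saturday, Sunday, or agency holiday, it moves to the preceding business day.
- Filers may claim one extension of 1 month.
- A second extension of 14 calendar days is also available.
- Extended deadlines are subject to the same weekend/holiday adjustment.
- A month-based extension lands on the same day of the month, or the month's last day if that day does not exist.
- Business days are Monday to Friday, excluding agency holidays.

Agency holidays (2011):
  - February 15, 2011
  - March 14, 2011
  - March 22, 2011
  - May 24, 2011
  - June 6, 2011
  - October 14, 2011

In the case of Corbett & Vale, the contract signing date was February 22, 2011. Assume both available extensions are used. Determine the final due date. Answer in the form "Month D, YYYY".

October 6, 2011

6 months from February 22, 2011 is August 22, 2011.
Since August 22, 2011 is a Monday and not a holiday, the date is unchanged.
The 1 month extension carries August 22, 2011 to September 22, 2011.
September 22, 2011 falls on a Thursday, which is a business day, so no adjustment is needed.
With the 14-day extension, September 22, 2011 becomes October 6, 2011.
October 6, 2011 is a Thursday and not a listed holiday, so it stands.
The final due date is October 6, 2011.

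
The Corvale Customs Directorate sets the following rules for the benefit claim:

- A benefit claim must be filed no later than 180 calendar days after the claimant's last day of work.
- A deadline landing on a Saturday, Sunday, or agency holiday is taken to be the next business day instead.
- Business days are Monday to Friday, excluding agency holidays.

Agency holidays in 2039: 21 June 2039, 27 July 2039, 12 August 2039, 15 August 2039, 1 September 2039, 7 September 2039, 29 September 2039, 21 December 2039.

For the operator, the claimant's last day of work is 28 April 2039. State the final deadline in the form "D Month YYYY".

Trigger date 28 April 2039 + 180 calendar days = 25 October 2039.
25 October 2039 is a Tuesday and not a listed holiday, so it stands.
The final due date is 25 October 2039.

25 October 2039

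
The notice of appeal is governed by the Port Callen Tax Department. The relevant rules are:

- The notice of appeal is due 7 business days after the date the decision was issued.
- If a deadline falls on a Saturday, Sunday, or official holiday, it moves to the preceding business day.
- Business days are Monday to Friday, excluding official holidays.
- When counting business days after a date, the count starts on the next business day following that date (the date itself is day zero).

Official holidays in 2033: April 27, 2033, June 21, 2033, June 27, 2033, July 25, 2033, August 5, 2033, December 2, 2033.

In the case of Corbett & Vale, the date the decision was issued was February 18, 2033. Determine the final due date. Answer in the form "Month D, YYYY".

March 1, 2033

Counting 7 business days after February 18, 2033 (skipping weekends and listed holidays) reaches March 1, 2033.
March 1, 2033 (Tuesday) is already a business day.
Deadline: March 1, 2033.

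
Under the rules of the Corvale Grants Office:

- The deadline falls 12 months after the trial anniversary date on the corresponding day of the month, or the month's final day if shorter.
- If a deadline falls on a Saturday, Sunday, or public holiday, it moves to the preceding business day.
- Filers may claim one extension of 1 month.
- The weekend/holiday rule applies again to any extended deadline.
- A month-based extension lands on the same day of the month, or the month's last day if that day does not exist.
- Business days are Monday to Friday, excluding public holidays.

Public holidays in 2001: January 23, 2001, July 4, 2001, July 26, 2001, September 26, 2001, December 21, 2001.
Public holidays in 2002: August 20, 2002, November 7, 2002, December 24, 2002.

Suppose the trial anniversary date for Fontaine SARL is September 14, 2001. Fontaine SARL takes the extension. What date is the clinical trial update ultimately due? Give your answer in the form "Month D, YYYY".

Moving 12 months forward from September 14, 2001 on the corresponding day gives September 14, 2002.
September 14, 2002 falls on a Saturday. Rolling to the preceding business day gives September 13, 2002, a Friday.
The 1 month extension carries September 13, 2002 to October 13, 2002.
Because October 13, 2002 is a Sunday, the deadline becomes October 11, 2002 (Friday).
Deadline: October 11, 2002.

October 11, 2002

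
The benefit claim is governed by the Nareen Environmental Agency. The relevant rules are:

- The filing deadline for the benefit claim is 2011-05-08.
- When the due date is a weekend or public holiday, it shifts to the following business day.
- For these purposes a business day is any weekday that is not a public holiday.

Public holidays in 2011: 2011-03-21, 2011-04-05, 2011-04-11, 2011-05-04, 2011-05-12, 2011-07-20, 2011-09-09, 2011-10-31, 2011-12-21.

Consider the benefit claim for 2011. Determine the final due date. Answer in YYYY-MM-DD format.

2011-05-09

The statutory due date is 2011-05-08.
Because 2011-05-08 is a Sunday, the deadline becomes 2011-05-09 (Monday).
So the filing is due 2011-05-09.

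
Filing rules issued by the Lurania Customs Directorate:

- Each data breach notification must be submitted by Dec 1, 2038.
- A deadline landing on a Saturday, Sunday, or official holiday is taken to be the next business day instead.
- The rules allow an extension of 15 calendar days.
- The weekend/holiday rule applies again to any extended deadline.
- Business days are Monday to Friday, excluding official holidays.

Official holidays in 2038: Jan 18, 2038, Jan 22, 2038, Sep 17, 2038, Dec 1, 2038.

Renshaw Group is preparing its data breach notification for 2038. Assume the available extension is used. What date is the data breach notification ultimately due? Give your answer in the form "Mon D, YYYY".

The statutory due date is Dec 1, 2038.
Dec 1, 2038 is a listed holiday; the next business day is Dec 2, 2038 (Thursday).
Applying the 15-calendar-day extension: Dec 2, 2038 + 15 days = Dec 17, 2038.
Since Dec 17, 2038 is a Friday and not a holiday, the date is unchanged.
The final due date is Dec 17, 2038.

Dec 17, 2038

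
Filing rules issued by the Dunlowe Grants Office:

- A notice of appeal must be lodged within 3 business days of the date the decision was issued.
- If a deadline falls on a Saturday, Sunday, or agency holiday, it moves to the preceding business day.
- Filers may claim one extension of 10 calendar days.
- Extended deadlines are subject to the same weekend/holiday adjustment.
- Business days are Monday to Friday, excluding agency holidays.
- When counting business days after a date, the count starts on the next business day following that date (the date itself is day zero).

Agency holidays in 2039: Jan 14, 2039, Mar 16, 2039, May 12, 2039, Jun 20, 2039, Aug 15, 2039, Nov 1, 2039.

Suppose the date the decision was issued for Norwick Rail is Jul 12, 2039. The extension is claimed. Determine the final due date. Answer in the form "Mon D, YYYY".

Jul 25, 2039

3 business days after Jul 12, 2039, excluding weekends and holidays, is Jul 15, 2039.
Since Jul 15, 2039 is a Friday and not a holiday, the date is unchanged.
The 10-calendar-day extension moves the deadline from Jul 15, 2039 to Jul 25, 2039.
Since Jul 25, 2039 is a Monday and not a holiday, the date is unchanged.
Final deadline: Jul 25, 2039.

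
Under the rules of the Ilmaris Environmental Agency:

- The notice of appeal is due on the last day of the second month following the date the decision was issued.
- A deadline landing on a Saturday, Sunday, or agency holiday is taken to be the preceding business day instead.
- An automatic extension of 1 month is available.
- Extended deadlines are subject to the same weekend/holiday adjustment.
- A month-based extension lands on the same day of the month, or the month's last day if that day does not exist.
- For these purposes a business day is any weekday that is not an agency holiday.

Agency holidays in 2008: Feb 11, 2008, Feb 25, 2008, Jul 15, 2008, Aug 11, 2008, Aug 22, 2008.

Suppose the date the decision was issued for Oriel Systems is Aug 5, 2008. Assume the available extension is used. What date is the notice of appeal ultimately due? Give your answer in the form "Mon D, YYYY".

2 months after Aug 5, 2008 is October 2008; that month ends on Oct 31, 2008.
Oct 31, 2008 (Friday) is already a business day.
Applying the 1 month extension: 1 month after Oct 31, 2008 is Nov 30, 2008 (day 31 does not exist in November, so the month's last day is used).
Nov 30, 2008 is a Sunday; the preceding business day is Nov 28, 2008 (Friday).
Final deadline: Nov 28, 2008.

Nov 28, 2008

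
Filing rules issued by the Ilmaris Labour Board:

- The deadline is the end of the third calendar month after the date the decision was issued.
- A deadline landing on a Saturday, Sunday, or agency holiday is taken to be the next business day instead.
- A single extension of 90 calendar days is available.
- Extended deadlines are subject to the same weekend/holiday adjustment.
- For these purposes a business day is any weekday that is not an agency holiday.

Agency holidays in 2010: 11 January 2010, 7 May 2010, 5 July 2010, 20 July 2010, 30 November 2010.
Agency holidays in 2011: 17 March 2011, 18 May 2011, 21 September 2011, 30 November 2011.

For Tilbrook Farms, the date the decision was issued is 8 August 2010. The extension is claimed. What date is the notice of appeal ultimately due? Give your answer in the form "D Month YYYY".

1 March 2011

The third month after 8 August 2010 is November 2010, whose last day is 30 November 2010.
30 November 2010 is a listed holiday; the next business day is 1 December 2010 (Wednesday).
Applying the 90-calendar-day extension: 1 December 2010 + 90 days = 1 March 2011.
Since 1 March 2011 is a Tuesday and not a holiday, the date is unchanged.
Final deadline: 1 March 2011.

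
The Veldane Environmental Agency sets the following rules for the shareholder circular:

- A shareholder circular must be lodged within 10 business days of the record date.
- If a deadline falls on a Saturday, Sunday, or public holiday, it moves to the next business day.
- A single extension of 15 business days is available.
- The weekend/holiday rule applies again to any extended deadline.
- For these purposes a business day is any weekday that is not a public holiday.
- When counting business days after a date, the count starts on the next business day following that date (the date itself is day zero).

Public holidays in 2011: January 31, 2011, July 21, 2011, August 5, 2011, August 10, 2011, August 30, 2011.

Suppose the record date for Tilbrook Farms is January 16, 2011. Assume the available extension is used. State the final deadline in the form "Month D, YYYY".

Starting the day after January 16, 2011 and counting 10 business days lands on January 28, 2011.
January 28, 2011 is a Friday and not a listed holiday, so it stands.
Counting 15 further business days from January 28, 2011 reaches February 21, 2011.
Since February 21, 2011 is a Monday and not a holiday, the date is unchanged.
Deadline: February 21, 2011.

February 21, 2011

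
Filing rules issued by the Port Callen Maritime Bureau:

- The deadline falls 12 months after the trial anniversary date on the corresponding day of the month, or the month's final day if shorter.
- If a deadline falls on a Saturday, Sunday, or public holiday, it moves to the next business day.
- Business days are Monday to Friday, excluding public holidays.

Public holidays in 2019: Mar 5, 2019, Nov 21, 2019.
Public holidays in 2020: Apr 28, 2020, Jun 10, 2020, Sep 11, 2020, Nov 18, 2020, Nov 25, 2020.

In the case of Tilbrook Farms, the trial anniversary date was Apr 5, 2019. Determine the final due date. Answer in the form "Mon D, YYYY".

Moving 12 months forward from Apr 5, 2019 on the corresponding day gives Apr 5, 2020.
Apr 5, 2020 is a Sunday; the next business day is Apr 6, 2020 (Monday).
Deadline: Apr 6, 2020.

Apr 6, 2020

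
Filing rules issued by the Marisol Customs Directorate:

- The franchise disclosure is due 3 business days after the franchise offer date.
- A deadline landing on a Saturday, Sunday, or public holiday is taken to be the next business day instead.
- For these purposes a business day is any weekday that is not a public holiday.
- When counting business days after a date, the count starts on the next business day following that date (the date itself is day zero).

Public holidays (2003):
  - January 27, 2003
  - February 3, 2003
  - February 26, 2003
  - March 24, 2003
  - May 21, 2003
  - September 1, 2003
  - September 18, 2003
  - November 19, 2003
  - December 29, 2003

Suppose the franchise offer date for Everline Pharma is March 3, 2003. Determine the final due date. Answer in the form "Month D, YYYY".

March 6, 2003

Counting 3 business days after March 3, 2003 (skipping weekends and listed holidays) reaches March 6, 2003.
March 6, 2003 falls on a Thursday, which is a business day, so no adjustment is needed.
Final deadline: March 6, 2003.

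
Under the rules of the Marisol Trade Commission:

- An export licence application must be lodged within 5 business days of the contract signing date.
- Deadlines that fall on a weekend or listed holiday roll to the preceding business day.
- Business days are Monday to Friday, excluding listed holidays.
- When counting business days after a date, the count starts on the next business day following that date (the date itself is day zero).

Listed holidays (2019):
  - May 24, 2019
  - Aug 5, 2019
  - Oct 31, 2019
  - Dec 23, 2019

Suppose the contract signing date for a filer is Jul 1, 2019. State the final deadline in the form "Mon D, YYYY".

Starting the day after Jul 1, 2019 and counting 5 business days lands on Jul 8, 2019.
Since Jul 8, 2019 is a Monday and not a holiday, the date is unchanged.
Final deadline: Jul 8, 2019.

Jul 8, 2019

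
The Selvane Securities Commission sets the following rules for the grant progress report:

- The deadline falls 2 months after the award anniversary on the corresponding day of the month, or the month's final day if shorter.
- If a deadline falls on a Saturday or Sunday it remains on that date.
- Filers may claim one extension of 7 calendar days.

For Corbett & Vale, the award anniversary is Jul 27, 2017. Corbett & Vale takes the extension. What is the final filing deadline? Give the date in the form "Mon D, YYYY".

2 months from Jul 27, 2017 is Sep 27, 2017.
No adjustment is made for weekends or holidays, so Sep 27, 2017 stands.
Add the 7 calendar-day extension to Sep 27, 2017: Oct 4, 2017.
Oct 4, 2017 falls on a Wednesday. The rules make no weekend/holiday allowance, so it remains Oct 4, 2017.
The final due date is Oct 4, 2017.

Oct 4, 2017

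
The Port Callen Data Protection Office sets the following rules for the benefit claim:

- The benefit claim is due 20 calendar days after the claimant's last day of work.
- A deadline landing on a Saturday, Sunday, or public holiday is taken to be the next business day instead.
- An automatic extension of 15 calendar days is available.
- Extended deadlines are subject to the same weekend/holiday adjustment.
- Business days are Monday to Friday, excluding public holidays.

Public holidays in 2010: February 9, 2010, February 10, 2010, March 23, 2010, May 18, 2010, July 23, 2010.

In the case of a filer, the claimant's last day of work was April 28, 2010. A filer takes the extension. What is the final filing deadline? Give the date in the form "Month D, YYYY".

June 3, 2010

Trigger date April 28, 2010 + 20 calendar days = May 18, 2010.
May 18, 2010 falls on a listed holiday. Rolling to the next business day gives May 19, 2010, a Wednesday.
With the 15-day extension, May 19, 2010 becomes June 3, 2010.
Since June 3, 2010 is a Thursday and not a holiday, the date is unchanged.
The final due date is June 3, 2010.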